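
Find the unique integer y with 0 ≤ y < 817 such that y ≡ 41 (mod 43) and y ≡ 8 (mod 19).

43⁻¹ mod 19: 43*4 ≡ 1 (mod 19), so 43⁻¹ ≡ 4.
y = 41 + 43*((8 − 41)*4 mod 19) = 41 + 43*1 = 84.
Check: 84 mod 43 = 41, 84 mod 19 = 8. ✓

84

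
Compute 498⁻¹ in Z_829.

829 = 1×498 + 331
498 = 1×331 + 167
331 = 1×167 + 164
167 = 1×164 + 3
164 = 54×3 + 2
3 = 1×2 + 1
2 = 2×1 + 0
gcd(498, 829) = 1, so the inverse exists.
Bézout: 1 = −167×829 + 278×498.
So 498⁻¹ ≡ 278 (mod 829).

278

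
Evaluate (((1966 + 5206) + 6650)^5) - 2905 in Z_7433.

1966 + 5206 = 7172
7172 + 6650 = 13822 ≡ 6389 (mod 7433)
(6389)^5 ≡ 4392 (mod 7433)
4392 - 2905 = 1487

1487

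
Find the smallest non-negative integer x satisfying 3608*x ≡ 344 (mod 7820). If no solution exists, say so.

gcd(3608, 7820) = 4, and 4 | 344, so solutions exist.
Divide through by 4: 902*x mod 1955 = 86.
902⁻¹ ≡ 1463 (mod 1955).
x ≡ 1463*86 ≡ 698 (mod 1955).
The smallest non-negative solution is x = 698.

698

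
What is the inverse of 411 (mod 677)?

Apply the Euclidean algorithm and back-substitute:
677 = 1×411 + 266
411 = 1×266 + 145
266 = 1×145 + 121
145 = 1×121 + 24
121 = 5×24 + 1
24 = 24×1 + 0
gcd(411, 677) = 1, so the inverse exists.
Bézout: 1 = 17×677 − 28×411.
So 411⁻¹ ≡ −28 ≡ 649 (mod 677).

649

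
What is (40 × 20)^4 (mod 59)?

21

40 × 20 = 800 ≡ 33 (mod 59)
(33)^4 ≡ 21 (mod 59)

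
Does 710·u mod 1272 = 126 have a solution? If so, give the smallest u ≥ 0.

gcd(710, 1272) = 2, and 2 | 126, so solutions exist.
Divide through by 2: 355·u mod 636 = 63.
355⁻¹ ≡ 43 (mod 636).
u ≡ 43·63 ≡ 165 (mod 636).
The smallest non-negative solution is u = 165.

165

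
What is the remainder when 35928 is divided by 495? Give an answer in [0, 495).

35928 = 72*495 + 288, so 35928 ≡ 288 (mod 495).

288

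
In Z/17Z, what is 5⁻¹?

7

17 = 3×5 + 2
5 = 2×2 + 1
2 = 2×1 + 0
gcd(5, 17) = 1, so the inverse exists.
Back-substitute for 1:
1 = 1×5 − 2×2
  = −2×17 + 7×5
So 5⁻¹ ≡ 7 (mod 17).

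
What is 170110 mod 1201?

170110 = 141*1201 + 769, so 170110 ≡ 769 (mod 1201).

769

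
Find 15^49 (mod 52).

15

49 in binary is 110001, i.e. 49 = 32 + 16 + 1.
15^1 ≡ 15 (mod 52)
15^2 ≡ 15^2 = 225 ≡ 17 (mod 52)
15^4 ≡ 17^2 = 289 ≡ 29 (mod 52)
15^8 ≡ 29^2 = 841 ≡ 9 (mod 52)
15^16 ≡ 9^2 = 81 ≡ 29 (mod 52)
15^32 ≡ 29^2 = 841 ≡ 9 (mod 52)
15^49 = 15^32 · 15^16 · 15^1 ≡ 9 · 29 · 15 (mod 52).
Accumulate the product:
9 · 29 = 261 ≡ 1
1 · 15 = 15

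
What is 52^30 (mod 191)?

Compute successive squares:
30 in binary is 11110, i.e. 30 = 16 + 8 + 4 + 2.
52^1 ≡ 52 (mod 191)
52^2 ≡ 52^2 = 2704 ≡ 30 (mod 191)
52^4 ≡ 30^2 = 900 ≡ 136 (mod 191)
52^8 ≡ 136^2 = 18496 ≡ 160 (mod 191)
52^16 ≡ 160^2 = 25600 ≡ 6 (mod 191)
52^30 = 52^16 · 52^8 · 52^4 · 52^2 ≡ 6 · 160 · 136 · 30 (mod 191).
Accumulate the product:
6 · 160 = 960 ≡ 5
5 · 136 = 680 ≡ 107
107 · 30 = 3210 ≡ 154

154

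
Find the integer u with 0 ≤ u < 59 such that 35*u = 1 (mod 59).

Run the extended Euclidean algorithm:
59 = 1*35 + 24
35 = 1*24 + 11
24 = 2*11 + 2
11 = 5*2 + 1
2 = 2*1 + 0
gcd(35, 59) = 1, so the inverse exists.
Bézout: 1 = −16*59 + 27*35.
So 35⁻¹ ≡ 27 (mod 59).

27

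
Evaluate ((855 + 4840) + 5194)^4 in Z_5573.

855 + 4840 = 5695 ≡ 122 (mod 5573)
122 + 5194 = 5316
(5316)^4 ≡ 4023 (mod 5573)

4023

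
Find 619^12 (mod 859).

571

12 in binary is 1100, i.e. 12 = 8 + 4.
619^1 ≡ 619 (mod 859)
619^2 ≡ 619^2 = 383161 ≡ 47 (mod 859)
619^4 ≡ 47^2 = 2209 ≡ 491 (mod 859)
619^8 ≡ 491^2 = 241081 ≡ 561 (mod 859)
619^12 = 619^8 × 619^4 ≡ 561 × 491 (mod 859).
561 × 491 = 275451 ≡ 571 (mod 859).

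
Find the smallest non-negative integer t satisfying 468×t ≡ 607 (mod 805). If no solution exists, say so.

464

gcd(468, 805) = 1, so a unique solution mod 805 exists.
468⁻¹ ≡ 762 (mod 805).
t ≡ 762×607 ≡ 464 (mod 805).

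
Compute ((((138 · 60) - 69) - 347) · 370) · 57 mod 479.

405

138 · 60 = 8280 ≡ 137 (mod 479)
137 - 69 = 68
68 - 347 = -279 ≡ 200 (mod 479)
200 · 370 = 74000 ≡ 234 (mod 479)
234 · 57 = 13338 ≡ 405 (mod 479)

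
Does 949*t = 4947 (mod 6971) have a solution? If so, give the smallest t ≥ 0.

gcd(949, 6971) = 1, so a unique solution mod 6971 exists.
949⁻¹ ≡ 5377 (mod 6971).
t ≡ 5377*4947 ≡ 5654 (mod 6971).

5654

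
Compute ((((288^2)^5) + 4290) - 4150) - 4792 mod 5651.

3998

(288)^2 ≡ 3830 (mod 5651)
(3830)^5 ≡ 2999 (mod 5651)
2999 + 4290 = 7289 ≡ 1638 (mod 5651)
1638 - 4150 = -2512 ≡ 3139 (mod 5651)
3139 - 4792 = -1653 ≡ 3998 (mod 5651)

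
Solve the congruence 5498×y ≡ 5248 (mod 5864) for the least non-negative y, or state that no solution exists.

1700

gcd(5498, 5864) = 2, and 2 | 5248, so solutions exist.
Divide through by 2: 2749×y ≡ 2624 mod 2932.
2749⁻¹ ≡ 737 (mod 2932).
y ≡ 737×2624 ≡ 1700 (mod 2932).
The smallest non-negative solution is y = 1700.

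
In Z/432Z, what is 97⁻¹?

49

432 = 4·97 + 44
97 = 2·44 + 9
44 = 4·9 + 8
9 = 1·8 + 1
8 = 8·1 + 0
gcd(97, 432) = 1, so the inverse exists.
Bézout: 1 = −11·432 + 49·97.
So 97⁻¹ ≡ 49 (mod 432).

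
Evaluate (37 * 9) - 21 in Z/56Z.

32

37 * 9 = 333 ≡ 53 (mod 56)
53 - 21 = 32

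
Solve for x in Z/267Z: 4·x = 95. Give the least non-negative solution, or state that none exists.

224

gcd(4, 267) = 1, so a unique solution mod 267 exists.
4⁻¹ ≡ 67 (mod 267).
x ≡ 67·95 ≡ 224 (mod 267).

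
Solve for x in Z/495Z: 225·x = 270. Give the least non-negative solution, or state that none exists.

10

gcd(225, 495) = 45, and 45 | 270, so solutions exist.
Divide through by 45: 5·x ≡ 6 (mod 11).
5⁻¹ ≡ 9 (mod 11).
x ≡ 9·6 ≡ 10 (mod 11).
The smallest non-negative solution is x = 10.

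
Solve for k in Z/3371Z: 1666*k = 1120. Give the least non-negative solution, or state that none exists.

gcd(1666, 3371) = 1, so a unique solution mod 3371 exists.
1666⁻¹ ≡ 605 (mod 3371).
k ≡ 605*1120 ≡ 29 (mod 3371).

29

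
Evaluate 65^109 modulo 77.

Compute successive squares:
65^1 ≡ 65 (mod 77)
65^2 ≡ 65^2 = 4225 ≡ 67 (mod 77)
65^4 ≡ 67^2 = 4489 ≡ 23 (mod 77)
65^8 ≡ 23^2 = 529 ≡ 67 (mod 77)
65^16 ≡ 67^2 = 4489 ≡ 23 (mod 77)
65^32 ≡ 23^2 = 529 ≡ 67 (mod 77)
65^64 ≡ 67^2 = 4489 ≡ 23 (mod 77)
65^109 = 65^64 · 65^32 · 65^8 · 65^4 · 65^1 ≡ 23 · 67 · 67 · 23 · 65 (mod 77).
Accumulate the product:
23 · 67 = 1541 ≡ 1
1 · 67 = 67
67 · 23 = 1541 ≡ 1
1 · 65 = 65

65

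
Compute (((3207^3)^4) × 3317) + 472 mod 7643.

6549

(3207)^3 ≡ 6669 (mod 7643)
(6669)^4 ≡ 4548 (mod 7643)
4548 × 3317 = 15085716 ≡ 6077 (mod 7643)
6077 + 472 = 6549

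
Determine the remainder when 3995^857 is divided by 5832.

Using repeated squaring:
857 in binary is 1101011001, i.e. 857 = 512 + 256 + 64 + 16 + 8 + 1.
3995^1 ≡ 3995 (mod 5832)
3995^2 ≡ 3995^2 = 15960025 ≡ 3673 (mod 5832)
3995^4 ≡ 3673^2 = 13490929 ≡ 1513 (mod 5832)
3995^8 ≡ 1513^2 = 2289169 ≡ 3025 (mod 5832)
3995^16 ≡ 3025^2 = 9150625 ≡ 217 (mod 5832)
3995^32 ≡ 217^2 = 47089 ≡ 433 (mod 5832)
3995^64 ≡ 433^2 = 187489 ≡ 865 (mod 5832)
3995^128 ≡ 865^2 = 748225 ≡ 1729 (mod 5832)
3995^256 ≡ 1729^2 = 2989441 ≡ 3457 (mod 5832)
3995^512 ≡ 3457^2 = 11950849 ≡ 1081 (mod 5832)
3995^857 = 3995^512 × 3995^256 × 3995^64 × 3995^16 × 3995^8 × 3995^1 ≡ 1081 × 3457 × 865 × 217 × 3025 × 3995 (mod 5832).
Accumulate the product:
1081 × 3457 = 3737017 ≡ 4537
4537 × 865 = 3924505 ≡ 5401
5401 × 217 = 1172017 ≡ 5617
5617 × 3025 = 16991425 ≡ 2809
2809 × 3995 = 11221955 ≡ 1187

1187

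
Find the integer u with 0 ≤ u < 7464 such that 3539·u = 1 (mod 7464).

5627

7464 = 2×3539 + 386
3539 = 9×386 + 65
386 = 5×65 + 61
65 = 1×61 + 4
61 = 15×4 + 1
4 = 4×1 + 0
gcd(3539, 7464) = 1, so the inverse exists.
Bézout: 1 = 871×7464 − 1837×3539.
So 3539⁻¹ ≡ −1837 ≡ 5627 (mod 7464).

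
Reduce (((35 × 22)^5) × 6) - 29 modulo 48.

19

35 × 22 = 770 ≡ 2 (mod 48)
(2)^5 ≡ 32 (mod 48)
32 × 6 = 192 ≡ 0 (mod 48)
0 - 29 = -29 ≡ 19 (mod 48)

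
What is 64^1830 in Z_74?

38

Compute successive squares:
64^1 ≡ 64 (mod 74)
64^2 ≡ 64^2 = 4096 ≡ 26 (mod 74)
64^4 ≡ 26^2 = 676 ≡ 10 (mod 74)
64^8 ≡ 10^2 = 100 ≡ 26 (mod 74)
64^16 ≡ 26^2 = 676 ≡ 10 (mod 74)
64^32 ≡ 10^2 = 100 ≡ 26 (mod 74)
64^64 ≡ 26^2 = 676 ≡ 10 (mod 74)
64^128 ≡ 10^2 = 100 ≡ 26 (mod 74)
64^256 ≡ 26^2 = 676 ≡ 10 (mod 74)
64^512 ≡ 10^2 = 100 ≡ 26 (mod 74)
64^1024 ≡ 26^2 = 676 ≡ 10 (mod 74)
64^1830 = 64^1024 · 64^512 · 64^256 · 64^32 · 64^4 · 64^2 ≡ 10 · 26 · 10 · 26 · 10 · 26 (mod 74).
Accumulate the product:
10 · 26 = 260 ≡ 38
38 · 10 = 380 ≡ 10
10 · 26 = 260 ≡ 38
38 · 10 = 380 ≡ 10
10 · 26 = 260 ≡ 38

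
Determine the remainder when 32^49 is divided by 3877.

32^1 ≡ 32 (mod 3877)
32^2 ≡ 32^2 = 1024 (mod 3877)
32^4 ≡ 1024^2 = 1048576 ≡ 1786 (mod 3877)
32^8 ≡ 1786^2 = 3189796 ≡ 2902 (mod 3877)
32^16 ≡ 2902^2 = 8421604 ≡ 760 (mod 3877)
32^32 ≡ 760^2 = 577600 ≡ 3804 (mod 3877)
32^49 = 32^32 · 32^16 · 32^1 ≡ 3804 · 760 · 32 (mod 3877).
Accumulate the product:
3804 · 760 = 2891040 ≡ 2675
2675 · 32 = 85600 ≡ 306

306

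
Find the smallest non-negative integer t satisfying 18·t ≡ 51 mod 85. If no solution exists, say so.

17

gcd(18, 85) = 1, so a unique solution mod 85 exists.
18⁻¹ ≡ 52 (mod 85).
t ≡ 52·51 ≡ 17 (mod 85).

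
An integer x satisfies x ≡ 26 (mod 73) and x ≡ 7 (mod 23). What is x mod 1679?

99

73⁻¹ mod 23: 73×6 ≡ 1 (mod 23), so 73⁻¹ ≡ 6.
x = 26 + 73×((7 − 26)×6 mod 23) = 26 + 73×1 = 99.
Check: 99 mod 73 = 26, 99 mod 23 = 7. ✓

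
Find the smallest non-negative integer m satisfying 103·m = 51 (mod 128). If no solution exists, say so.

85

gcd(103, 128) = 1, so a unique solution mod 128 exists.
103⁻¹ ≡ 87 (mod 128).
m ≡ 87·51 ≡ 85 (mod 128).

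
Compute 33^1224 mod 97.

1

By square-and-multiply:
1224 in binary is 10011001000, i.e. 1224 = 1024 + 128 + 64 + 8.
33^1 ≡ 33 (mod 97)
33^2 ≡ 33^2 = 1089 ≡ 22 (mod 97)
33^4 ≡ 22^2 = 484 ≡ 96 (mod 97)
33^8 ≡ 96^2 = 9216 ≡ 1 (mod 97)
33^16 ≡ 1^2 = 1 (mod 97)
33^32 ≡ 1^2 = 1 (mod 97)
33^64 ≡ 1^2 = 1 (mod 97)
33^128 ≡ 1^2 = 1 (mod 97)
33^256 ≡ 1^2 = 1 (mod 97)
33^512 ≡ 1^2 = 1 (mod 97)
33^1024 ≡ 1^2 = 1 (mod 97)
33^1224 = 33^1024 × 33^128 × 33^64 × 33^8 ≡ 1 × 1 × 1 × 1 (mod 97).
Accumulate the product:
1 × 1 = 1
1 × 1 = 1
1 × 1 = 1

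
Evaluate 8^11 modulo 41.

33

11 in binary is 1011, i.e. 11 = 8 + 2 + 1.
8^1 ≡ 8 (mod 41)
8^2 ≡ 8^2 = 64 ≡ 23 (mod 41)
8^4 ≡ 23^2 = 529 ≡ 37 (mod 41)
8^8 ≡ 37^2 = 1369 ≡ 16 (mod 41)
8^11 = 8^8 × 8^2 × 8^1 ≡ 16 × 23 × 8 (mod 41).
Accumulate the product:
16 × 23 = 368 ≡ 40
40 × 8 = 320 ≡ 33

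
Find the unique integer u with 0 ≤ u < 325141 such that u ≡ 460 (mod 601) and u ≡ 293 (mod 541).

253481

601⁻¹ mod 541: 601·532 ≡ 1 (mod 541), so 601⁻¹ ≡ 532.
u = 460 + 601·((293 − 460)·532 mod 541) = 460 + 601·421 = 253481.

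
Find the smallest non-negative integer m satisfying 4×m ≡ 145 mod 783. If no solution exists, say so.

gcd(4, 783) = 1, so a unique solution mod 783 exists.
4⁻¹ ≡ 196 (mod 783).
m ≡ 196×145 ≡ 232 (mod 783).

232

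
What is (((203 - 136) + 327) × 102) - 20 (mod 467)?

203 - 136 = 67
67 + 327 = 394
394 × 102 = 40188 ≡ 26 (mod 467)
26 - 20 = 6

6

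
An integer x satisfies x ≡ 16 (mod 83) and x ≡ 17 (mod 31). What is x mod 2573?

83⁻¹ mod 31: 83·3 ≡ 1 (mod 31), so 83⁻¹ ≡ 3.
x = 16 + 83·((17 − 16)·3 mod 31) = 16 + 83·3 = 265.

265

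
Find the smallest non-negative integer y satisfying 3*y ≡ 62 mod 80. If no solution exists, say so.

74

gcd(3, 80) = 1, so a unique solution mod 80 exists.
3⁻¹ ≡ 27 (mod 80).
y ≡ 27*62 ≡ 74 (mod 80).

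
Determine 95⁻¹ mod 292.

83

By the extended Euclidean algorithm:
292 = 3×95 + 7
95 = 13×7 + 4
7 = 1×4 + 3
4 = 1×3 + 1
3 = 3×1 + 0
gcd(95, 292) = 1, so the inverse exists.
Bézout: 1 = −27×292 + 83×95.
So 95⁻¹ ≡ 83 (mod 292).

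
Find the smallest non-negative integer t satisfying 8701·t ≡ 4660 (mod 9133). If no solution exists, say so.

8192

gcd(8701, 9133) = 1, so a unique solution mod 9133 exists.
8701⁻¹ ≡ 1797 (mod 9133).
t ≡ 1797·4660 ≡ 8192 (mod 9133).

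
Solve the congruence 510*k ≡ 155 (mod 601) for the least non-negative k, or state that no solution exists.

gcd(510, 601) = 1, so a unique solution mod 601 exists.
510⁻¹ ≡ 317 (mod 601).
k ≡ 317*155 ≡ 454 (mod 601).

454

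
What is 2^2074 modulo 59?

36

2074 in binary is 100000011010, i.e. 2074 = 2048 + 16 + 8 + 2.
2^1 ≡ 2 (mod 59)
2^2 ≡ 2^2 = 4 (mod 59)
2^4 ≡ 4^2 = 16 (mod 59)
2^8 ≡ 16^2 = 256 ≡ 20 (mod 59)
2^16 ≡ 20^2 = 400 ≡ 46 (mod 59)
2^32 ≡ 46^2 = 2116 ≡ 51 (mod 59)
2^64 ≡ 51^2 = 2601 ≡ 5 (mod 59)
2^128 ≡ 5^2 = 25 (mod 59)
2^256 ≡ 25^2 = 625 ≡ 35 (mod 59)
2^512 ≡ 35^2 = 1225 ≡ 45 (mod 59)
2^1024 ≡ 45^2 = 2025 ≡ 19 (mod 59)
2^2048 ≡ 19^2 = 361 ≡ 7 (mod 59)
2^2074 = 2^2048 × 2^16 × 2^8 × 2^2 ≡ 7 × 46 × 20 × 4 (mod 59).
Accumulate the product:
7 × 46 = 322 ≡ 27
27 × 20 = 540 ≡ 9
9 × 4 = 36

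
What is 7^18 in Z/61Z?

18 in binary is 10010, i.e. 18 = 16 + 2.
7^1 ≡ 7 (mod 61)
7^2 ≡ 7^2 = 49 (mod 61)
7^4 ≡ 49^2 = 2401 ≡ 22 (mod 61)
7^8 ≡ 22^2 = 484 ≡ 57 (mod 61)
7^16 ≡ 57^2 = 3249 ≡ 16 (mod 61)
7^18 = 7^16 × 7^2 ≡ 16 × 49 (mod 61).
16 × 49 = 784 ≡ 52 (mod 61).

52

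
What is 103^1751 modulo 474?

1751 in binary is 11011010111, i.e. 1751 = 1024 + 512 + 128 + 64 + 16 + 4 + 2 + 1.
103^1 ≡ 103 (mod 474)
103^2 ≡ 103^2 = 10609 ≡ 181 (mod 474)
103^4 ≡ 181^2 = 32761 ≡ 55 (mod 474)
103^8 ≡ 55^2 = 3025 ≡ 181 (mod 474)
103^16 ≡ 181^2 = 32761 ≡ 55 (mod 474)
103^32 ≡ 55^2 = 3025 ≡ 181 (mod 474)
103^64 ≡ 181^2 = 32761 ≡ 55 (mod 474)
103^128 ≡ 55^2 = 3025 ≡ 181 (mod 474)
103^256 ≡ 181^2 = 32761 ≡ 55 (mod 474)
103^512 ≡ 55^2 = 3025 ≡ 181 (mod 474)
103^1024 ≡ 181^2 = 32761 ≡ 55 (mod 474)
103^1751 = 103^1024 * 103^512 * 103^128 * 103^64 * 103^16 * 103^4 * 103^2 * 103^1 ≡ 55 * 181 * 181 * 55 * 55 * 55 * 181 * 103 (mod 474).
Accumulate the product:
55 * 181 = 9955 ≡ 1
1 * 181 = 181
181 * 55 = 9955 ≡ 1
1 * 55 = 55
55 * 55 = 3025 ≡ 181
181 * 181 = 32761 ≡ 55
55 * 103 = 5665 ≡ 451

451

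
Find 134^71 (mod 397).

Compute successive squares:
71 in binary is 1000111, i.e. 71 = 64 + 4 + 2 + 1.
134^1 ≡ 134 (mod 397)
134^2 ≡ 134^2 = 17956 ≡ 91 (mod 397)
134^4 ≡ 91^2 = 8281 ≡ 341 (mod 397)
134^8 ≡ 341^2 = 116281 ≡ 357 (mod 397)
134^16 ≡ 357^2 = 127449 ≡ 12 (mod 397)
134^32 ≡ 12^2 = 144 (mod 397)
134^64 ≡ 144^2 = 20736 ≡ 92 (mod 397)
134^71 = 134^64 · 134^4 · 134^2 · 134^1 ≡ 92 · 341 · 91 · 134 (mod 397).
Accumulate the product:
92 · 341 = 31372 ≡ 9
9 · 91 = 819 ≡ 25
25 · 134 = 3350 ≡ 174

174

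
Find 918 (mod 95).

63

918 = 9*95 + 63, so 918 ≡ 63 (mod 95).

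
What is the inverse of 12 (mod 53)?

31

Run the extended Euclidean algorithm:
53 = 4·12 + 5
12 = 2·5 + 2
5 = 2·2 + 1
2 = 2·1 + 0
gcd(12, 53) = 1, so the inverse exists.
Back-substitute for 1:
1 = 1·5 − 2·2
  = −2·12 + 5·5
  = 5·53 − 22·12
So 12⁻¹ ≡ −22 ≡ 31 (mod 53).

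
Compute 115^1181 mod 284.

115^1 ≡ 115 (mod 284)
115^2 ≡ 115^2 = 13225 ≡ 161 (mod 284)
115^4 ≡ 161^2 = 25921 ≡ 77 (mod 284)
115^8 ≡ 77^2 = 5929 ≡ 249 (mod 284)
115^16 ≡ 249^2 = 62001 ≡ 89 (mod 284)
115^32 ≡ 89^2 = 7921 ≡ 253 (mod 284)
115^64 ≡ 253^2 = 64009 ≡ 109 (mod 284)
115^128 ≡ 109^2 = 11881 ≡ 237 (mod 284)
115^256 ≡ 237^2 = 56169 ≡ 221 (mod 284)
115^512 ≡ 221^2 = 48841 ≡ 277 (mod 284)
115^1024 ≡ 277^2 = 76729 ≡ 49 (mod 284)
115^1181 = 115^1024 × 115^128 × 115^16 × 115^8 × 115^4 × 115^1 ≡ 49 × 237 × 89 × 249 × 77 × 115 (mod 284).
Accumulate the product:
49 × 237 = 11613 ≡ 253
253 × 89 = 22517 ≡ 81
81 × 249 = 20169 ≡ 5
5 × 77 = 385 ≡ 101
101 × 115 = 11615 ≡ 255

255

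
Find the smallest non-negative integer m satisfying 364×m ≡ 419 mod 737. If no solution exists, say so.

gcd(364, 737) = 1, so a unique solution mod 737 exists.
364⁻¹ ≡ 573 (mod 737).
m ≡ 573×419 ≡ 562 (mod 737).

562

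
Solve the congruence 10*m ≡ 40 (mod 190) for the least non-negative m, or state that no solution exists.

gcd(10, 190) = 10, and 10 | 40, so solutions exist.
Divide through by 10: 1*m ≡ 4 (mod 19).
1⁻¹ ≡ 1 (mod 19).
m ≡ 1*4 ≡ 4 (mod 19).
The smallest non-negative solution is m = 4.

4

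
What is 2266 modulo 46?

12

2266 = 49*46 + 12, so 2266 ≡ 12 (mod 46).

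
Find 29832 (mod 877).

29832 = 34*877 + 14, so 29832 ≡ 14 (mod 877).

14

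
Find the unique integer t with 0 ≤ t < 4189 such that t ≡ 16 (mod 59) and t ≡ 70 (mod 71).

1845

59⁻¹ mod 71: 59*65 ≡ 1 (mod 71), so 59⁻¹ ≡ 65.
t = 16 + 59*((70 − 16)*65 mod 71) = 16 + 59*31 = 1845.
Check: 1845 mod 59 = 16, 1845 mod 71 = 70. ✓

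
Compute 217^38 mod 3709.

1494

Compute successive squares:
217^1 ≡ 217 (mod 3709)
217^2 ≡ 217^2 = 47089 ≡ 2581 (mod 3709)
217^4 ≡ 2581^2 = 6661561 ≡ 197 (mod 3709)
217^8 ≡ 197^2 = 38809 ≡ 1719 (mod 3709)
217^16 ≡ 1719^2 = 2954961 ≡ 2597 (mod 3709)
217^32 ≡ 2597^2 = 6744409 ≡ 1447 (mod 3709)
217^38 = 217^32 * 217^4 * 217^2 ≡ 1447 * 197 * 2581 (mod 3709).
Accumulate the product:
1447 * 197 = 285059 ≡ 3175
3175 * 2581 = 8194675 ≡ 1494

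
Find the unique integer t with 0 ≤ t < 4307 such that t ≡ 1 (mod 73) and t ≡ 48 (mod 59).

73⁻¹ mod 59: 73·38 ≡ 1 (mod 59), so 73⁻¹ ≡ 38.
t = 1 + 73·((48 − 1)·38 mod 59) = 1 + 73·16 = 1169.

1169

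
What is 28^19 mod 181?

158

By square-and-multiply:
19 in binary is 10011, i.e. 19 = 16 + 2 + 1.
28^1 ≡ 28 (mod 181)
28^2 ≡ 28^2 = 784 ≡ 60 (mod 181)
28^4 ≡ 60^2 = 3600 ≡ 161 (mod 181)
28^8 ≡ 161^2 = 25921 ≡ 38 (mod 181)
28^16 ≡ 38^2 = 1444 ≡ 177 (mod 181)
28^19 = 28^16 · 28^2 · 28^1 ≡ 177 · 60 · 28 (mod 181).
Accumulate the product:
177 · 60 = 10620 ≡ 122
122 · 28 = 3416 ≡ 158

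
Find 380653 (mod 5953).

380653 = 63*5953 + 5614, so 380653 ≡ 5614 (mod 5953).

5614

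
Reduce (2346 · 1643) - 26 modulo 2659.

1561

2346 · 1643 = 3854478 ≡ 1587 (mod 2659)
1587 - 26 = 1561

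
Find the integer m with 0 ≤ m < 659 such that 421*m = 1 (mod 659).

Run the extended Euclidean algorithm:
659 = 1×421 + 238
421 = 1×238 + 183
238 = 1×183 + 55
183 = 3×55 + 18
55 = 3×18 + 1
18 = 18×1 + 0
gcd(421, 659) = 1, so the inverse exists.
Back-substitute for 1:
1 = 1×55 − 3×18
  = −3×183 + 10×55
  = 10×238 − 13×183
  = −13×421 + 23×238
  = 23×659 − 36×421
So 421⁻¹ ≡ −36 ≡ 623 (mod 659).

623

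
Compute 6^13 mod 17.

13 in binary is 1101, i.e. 13 = 8 + 4 + 1.
6^1 ≡ 6 (mod 17)
6^2 ≡ 6^2 = 36 ≡ 2 (mod 17)
6^4 ≡ 2^2 = 4 (mod 17)
6^8 ≡ 4^2 = 16 (mod 17)
6^13 = 6^8 · 6^4 · 6^1 ≡ 16 · 4 · 6 (mod 17).
Accumulate the product:
16 · 4 = 64 ≡ 13
13 · 6 = 78 ≡ 10

10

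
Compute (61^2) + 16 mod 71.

(61)^2 ≡ 29 (mod 71)
29 + 16 = 45

45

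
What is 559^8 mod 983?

100

559^1 ≡ 559 (mod 983)
559^2 ≡ 559^2 = 312481 ≡ 870 (mod 983)
559^4 ≡ 870^2 = 756900 ≡ 973 (mod 983)
559^8 ≡ 973^2 = 946729 ≡ 100 (mod 983)
So 559^8 ≡ 100 (mod 983).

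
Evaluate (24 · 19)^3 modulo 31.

24 · 19 = 456 ≡ 22 (mod 31)
(22)^3 ≡ 15 (mod 31)

15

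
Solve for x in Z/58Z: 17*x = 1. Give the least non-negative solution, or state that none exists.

41

gcd(17, 58) = 1, so a unique solution mod 58 exists.
17⁻¹ ≡ 41 (mod 58).
x ≡ 41*1 ≡ 41 (mod 58).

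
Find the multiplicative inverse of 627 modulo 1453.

Apply the Euclidean algorithm and back-substitute:
1453 = 2*627 + 199
627 = 3*199 + 30
199 = 6*30 + 19
30 = 1*19 + 11
19 = 1*11 + 8
11 = 1*8 + 3
8 = 2*3 + 2
3 = 1*2 + 1
2 = 2*1 + 0
gcd(627, 1453) = 1, so the inverse exists.
Bézout: 1 = −230*1453 + 533*627.
So 627⁻¹ ≡ 533 (mod 1453).

533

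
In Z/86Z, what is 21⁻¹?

Run the extended Euclidean algorithm:
86 = 4·21 + 2
21 = 10·2 + 1
2 = 2·1 + 0
gcd(21, 86) = 1, so the inverse exists.
Back-substitute for 1:
1 = 1·21 − 10·2
  = −10·86 + 41·21
So 21⁻¹ ≡ 41 (mod 86).

41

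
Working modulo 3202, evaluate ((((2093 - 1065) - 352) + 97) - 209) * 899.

1120

2093 - 1065 = 1028
1028 - 352 = 676
676 + 97 = 773
773 - 209 = 564
564 * 899 = 507036 ≡ 1120 (mod 3202)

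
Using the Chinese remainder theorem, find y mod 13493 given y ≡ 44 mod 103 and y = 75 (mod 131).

103⁻¹ mod 131: 103·14 ≡ 1 (mod 131), so 103⁻¹ ≡ 14.
y = 44 + 103·((75 − 44)·14 mod 131) = 44 + 103·41 = 4267.

4267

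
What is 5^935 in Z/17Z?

935 in binary is 1110100111, i.e. 935 = 512 + 256 + 128 + 32 + 4 + 2 + 1.
5^1 ≡ 5 (mod 17)
5^2 ≡ 5^2 = 25 ≡ 8 (mod 17)
5^4 ≡ 8^2 = 64 ≡ 13 (mod 17)
5^8 ≡ 13^2 = 169 ≡ 16 (mod 17)
5^16 ≡ 16^2 = 256 ≡ 1 (mod 17)
5^32 ≡ 1^2 = 1 (mod 17)
5^64 ≡ 1^2 = 1 (mod 17)
5^128 ≡ 1^2 = 1 (mod 17)
5^256 ≡ 1^2 = 1 (mod 17)
5^512 ≡ 1^2 = 1 (mod 17)
5^935 = 5^512 * 5^256 * 5^128 * 5^32 * 5^4 * 5^2 * 5^1 ≡ 1 * 1 * 1 * 1 * 13 * 8 * 5 (mod 17).
Accumulate the product:
1 * 1 = 1
1 * 1 = 1
1 * 1 = 1
1 * 13 = 13
13 * 8 = 104 ≡ 2
2 * 5 = 10

10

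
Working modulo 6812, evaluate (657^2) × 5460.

(657)^2 ≡ 2493 (mod 6812)
2493 × 5460 = 13611780 ≡ 1404 (mod 6812)

1404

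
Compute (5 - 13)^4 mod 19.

5 - 13 = -8 ≡ 11 (mod 19)
(11)^4 ≡ 11 (mod 19)

11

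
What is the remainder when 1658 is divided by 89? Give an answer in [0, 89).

56

1658 = 18×89 + 56, so 1658 ≡ 56 (mod 89).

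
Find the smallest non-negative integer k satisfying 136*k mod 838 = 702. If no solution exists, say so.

418

gcd(136, 838) = 2, and 2 | 702, so solutions exist.
Divide through by 2: 68*k mod 419 = 351.
68⁻¹ ≡ 228 (mod 419).
k ≡ 228*351 ≡ 418 (mod 419).
The smallest non-negative solution is k = 418.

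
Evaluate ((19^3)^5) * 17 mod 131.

(19)^3 ≡ 47 (mod 131)
(47)^5 ≡ 32 (mod 131)
32 * 17 = 544 ≡ 20 (mod 131)

20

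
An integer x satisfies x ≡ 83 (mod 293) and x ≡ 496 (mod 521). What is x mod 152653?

48428

293⁻¹ mod 521: 293·505 ≡ 1 (mod 521), so 293⁻¹ ≡ 505.
x = 83 + 293·((496 − 83)·505 mod 521) = 83 + 293·165 = 48428.
Check: 48428 mod 293 = 83, 48428 mod 521 = 496. ✓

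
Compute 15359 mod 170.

59

15359 = 90×170 + 59, so 15359 ≡ 59 (mod 170).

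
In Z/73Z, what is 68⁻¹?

Run the extended Euclidean algorithm:
73 = 1*68 + 5
68 = 13*5 + 3
5 = 1*3 + 2
3 = 1*2 + 1
2 = 2*1 + 0
gcd(68, 73) = 1, so the inverse exists.
Bézout: 1 = −27*73 + 29*68.
So 68⁻¹ ≡ 29 (mod 73).

29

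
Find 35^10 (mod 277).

Compute successive squares:
10 in binary is 1010, i.e. 10 = 8 + 2.
35^1 ≡ 35 (mod 277)
35^2 ≡ 35^2 = 1225 ≡ 117 (mod 277)
35^4 ≡ 117^2 = 13689 ≡ 116 (mod 277)
35^8 ≡ 116^2 = 13456 ≡ 160 (mod 277)
35^10 = 35^8 · 35^2 ≡ 160 · 117 (mod 277).
160 · 117 = 18720 ≡ 161 (mod 277).

161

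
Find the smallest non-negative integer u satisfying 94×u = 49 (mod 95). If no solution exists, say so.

gcd(94, 95) = 1, so a unique solution mod 95 exists.
94⁻¹ ≡ 94 (mod 95).
u ≡ 94×49 ≡ 46 (mod 95).

46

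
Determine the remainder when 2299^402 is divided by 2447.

402 in binary is 110010010, i.e. 402 = 256 + 128 + 16 + 2.
2299^1 ≡ 2299 (mod 2447)
2299^2 ≡ 2299^2 = 5285401 ≡ 2328 (mod 2447)
2299^4 ≡ 2328^2 = 5419584 ≡ 1926 (mod 2447)
2299^8 ≡ 1926^2 = 3709476 ≡ 2271 (mod 2447)
2299^16 ≡ 2271^2 = 5157441 ≡ 1612 (mod 2447)
2299^32 ≡ 1612^2 = 2598544 ≡ 2277 (mod 2447)
2299^64 ≡ 2277^2 = 5184729 ≡ 1983 (mod 2447)
2299^128 ≡ 1983^2 = 3932289 ≡ 2407 (mod 2447)
2299^256 ≡ 2407^2 = 5793649 ≡ 1600 (mod 2447)
2299^402 = 2299^256 × 2299^128 × 2299^16 × 2299^2 ≡ 1600 × 2407 × 1612 × 2328 (mod 2447).
Accumulate the product:
1600 × 2407 = 3851200 ≡ 2069
2069 × 1612 = 3335228 ≡ 2414
2414 × 2328 = 5619792 ≡ 1480

1480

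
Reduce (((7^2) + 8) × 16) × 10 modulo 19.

(7)^2 ≡ 11 (mod 19)
11 + 8 = 19 ≡ 0 (mod 19)
0 × 16 = 0
0 × 10 = 0

0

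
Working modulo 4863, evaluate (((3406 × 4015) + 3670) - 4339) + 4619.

3406 × 4015 = 13675090 ≡ 334 (mod 4863)
334 + 3670 = 4004
4004 - 4339 = -335 ≡ 4528 (mod 4863)
4528 + 4619 = 9147 ≡ 4284 (mod 4863)

4284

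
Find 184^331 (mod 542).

By square-and-multiply:
184^1 ≡ 184 (mod 542)
184^2 ≡ 184^2 = 33856 ≡ 252 (mod 542)
184^4 ≡ 252^2 = 63504 ≡ 90 (mod 542)
184^8 ≡ 90^2 = 8100 ≡ 512 (mod 542)
184^16 ≡ 512^2 = 262144 ≡ 358 (mod 542)
184^32 ≡ 358^2 = 128164 ≡ 252 (mod 542)
184^64 ≡ 252^2 = 63504 ≡ 90 (mod 542)
184^128 ≡ 90^2 = 8100 ≡ 512 (mod 542)
184^256 ≡ 512^2 = 262144 ≡ 358 (mod 542)
184^331 = 184^256 · 184^64 · 184^8 · 184^2 · 184^1 ≡ 358 · 90 · 512 · 252 · 184 (mod 542).
Accumulate the product:
358 · 90 = 32220 ≡ 242
242 · 512 = 123904 ≡ 328
328 · 252 = 82656 ≡ 272
272 · 184 = 50048 ≡ 184

184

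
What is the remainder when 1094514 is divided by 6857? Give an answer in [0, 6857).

1094514 = 159*6857 + 4251, so 1094514 ≡ 4251 (mod 6857).

4251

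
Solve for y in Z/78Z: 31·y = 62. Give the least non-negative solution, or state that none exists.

gcd(31, 78) = 1, so a unique solution mod 78 exists.
31⁻¹ ≡ 73 (mod 78).
y ≡ 73·62 ≡ 2 (mod 78).

2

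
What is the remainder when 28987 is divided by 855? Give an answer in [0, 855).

772

28987 = 33*855 + 772, so 28987 ≡ 772 (mod 855).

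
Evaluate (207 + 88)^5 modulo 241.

15

207 + 88 = 295 ≡ 54 (mod 241)
(54)^5 ≡ 15 (mod 241)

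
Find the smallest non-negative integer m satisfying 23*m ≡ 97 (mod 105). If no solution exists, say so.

59

gcd(23, 105) = 1, so a unique solution mod 105 exists.
23⁻¹ ≡ 32 (mod 105).
m ≡ 32*97 ≡ 59 (mod 105).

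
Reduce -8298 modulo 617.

340

-8298 = -14*617 + 340, so -8298 ≡ 340 (mod 617).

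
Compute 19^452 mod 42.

25

452 in binary is 111000100, i.e. 452 = 256 + 128 + 64 + 4.
19^1 ≡ 19 (mod 42)
19^2 ≡ 19^2 = 361 ≡ 25 (mod 42)
19^4 ≡ 25^2 = 625 ≡ 37 (mod 42)
19^8 ≡ 37^2 = 1369 ≡ 25 (mod 42)
19^16 ≡ 25^2 = 625 ≡ 37 (mod 42)
19^32 ≡ 37^2 = 1369 ≡ 25 (mod 42)
19^64 ≡ 25^2 = 625 ≡ 37 (mod 42)
19^128 ≡ 37^2 = 1369 ≡ 25 (mod 42)
19^256 ≡ 25^2 = 625 ≡ 37 (mod 42)
19^452 = 19^256 * 19^128 * 19^64 * 19^4 ≡ 37 * 25 * 37 * 37 (mod 42).
Accumulate the product:
37 * 25 = 925 ≡ 1
1 * 37 = 37
37 * 37 = 1369 ≡ 25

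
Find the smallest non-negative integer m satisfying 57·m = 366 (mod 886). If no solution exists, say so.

gcd(57, 886) = 1, so a unique solution mod 886 exists.
57⁻¹ ≡ 171 (mod 886).
m ≡ 171·366 ≡ 566 (mod 886).

566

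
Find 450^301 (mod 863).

301 in binary is 100101101, i.e. 301 = 256 + 32 + 8 + 4 + 1.
450^1 ≡ 450 (mod 863)
450^2 ≡ 450^2 = 202500 ≡ 558 (mod 863)
450^4 ≡ 558^2 = 311364 ≡ 684 (mod 863)
450^8 ≡ 684^2 = 467856 ≡ 110 (mod 863)
450^16 ≡ 110^2 = 12100 ≡ 18 (mod 863)
450^32 ≡ 18^2 = 324 (mod 863)
450^64 ≡ 324^2 = 104976 ≡ 553 (mod 863)
450^128 ≡ 553^2 = 305809 ≡ 307 (mod 863)
450^256 ≡ 307^2 = 94249 ≡ 182 (mod 863)
450^301 = 450^256 · 450^32 · 450^8 · 450^4 · 450^1 ≡ 182 · 324 · 110 · 684 · 450 (mod 863).
Accumulate the product:
182 · 324 = 58968 ≡ 284
284 · 110 = 31240 ≡ 172
172 · 684 = 117648 ≡ 280
280 · 450 = 126000 ≡ 2

2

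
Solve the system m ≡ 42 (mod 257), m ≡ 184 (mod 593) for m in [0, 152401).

257⁻¹ mod 593: 257·30 ≡ 1 (mod 593), so 257⁻¹ ≡ 30.
m = 42 + 257·((184 − 42)·30 mod 593) = 42 + 257·109 = 28055.
Check: 28055 mod 257 = 42, 28055 mod 593 = 184. ✓

28055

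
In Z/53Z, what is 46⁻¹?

15

53 = 1*46 + 7
46 = 6*7 + 4
7 = 1*4 + 3
4 = 1*3 + 1
3 = 3*1 + 0
gcd(46, 53) = 1, so the inverse exists.
Bézout: 1 = −13*53 + 15*46.
So 46⁻¹ ≡ 15 (mod 53).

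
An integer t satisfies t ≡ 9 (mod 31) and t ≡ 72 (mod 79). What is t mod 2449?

1652

31⁻¹ mod 79: 31·51 ≡ 1 (mod 79), so 31⁻¹ ≡ 51.
t = 9 + 31·((72 − 9)·51 mod 79) = 9 + 31·53 = 1652.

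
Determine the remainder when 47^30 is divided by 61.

1

Compute successive squares:
30 in binary is 11110, i.e. 30 = 16 + 8 + 4 + 2.
47^1 ≡ 47 (mod 61)
47^2 ≡ 47^2 = 2209 ≡ 13 (mod 61)
47^4 ≡ 13^2 = 169 ≡ 47 (mod 61)
47^8 ≡ 47^2 = 2209 ≡ 13 (mod 61)
47^16 ≡ 13^2 = 169 ≡ 47 (mod 61)
47^30 = 47^16 * 47^8 * 47^4 * 47^2 ≡ 47 * 13 * 47 * 13 (mod 61).
Accumulate the product:
47 * 13 = 611 ≡ 1
1 * 47 = 47
47 * 13 = 611 ≡ 1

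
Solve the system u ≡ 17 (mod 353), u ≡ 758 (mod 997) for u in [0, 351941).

353⁻¹ mod 997: 353·788 ≡ 1 (mod 997), so 353⁻¹ ≡ 788.
u = 17 + 353·((758 − 17)·788 mod 997) = 17 + 353·663 = 234056.
Check: 234056 mod 353 = 17, 234056 mod 997 = 758. ✓

234056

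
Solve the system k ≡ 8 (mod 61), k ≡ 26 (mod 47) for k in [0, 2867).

61⁻¹ mod 47: 61×37 ≡ 1 (mod 47), so 61⁻¹ ≡ 37.
k = 8 + 61×((26 − 8)×37 mod 47) = 8 + 61×8 = 496.

496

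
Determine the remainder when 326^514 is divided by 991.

514 in binary is 1000000010, i.e. 514 = 512 + 2.
326^1 ≡ 326 (mod 991)
326^2 ≡ 326^2 = 106276 ≡ 239 (mod 991)
326^4 ≡ 239^2 = 57121 ≡ 634 (mod 991)
326^8 ≡ 634^2 = 401956 ≡ 601 (mod 991)
326^16 ≡ 601^2 = 361201 ≡ 477 (mod 991)
326^32 ≡ 477^2 = 227529 ≡ 590 (mod 991)
326^64 ≡ 590^2 = 348100 ≡ 259 (mod 991)
326^128 ≡ 259^2 = 67081 ≡ 684 (mod 991)
326^256 ≡ 684^2 = 467856 ≡ 104 (mod 991)
326^512 ≡ 104^2 = 10816 ≡ 906 (mod 991)
326^514 = 326^512 * 326^2 ≡ 906 * 239 (mod 991).
906 * 239 = 216534 ≡ 496 (mod 991).

496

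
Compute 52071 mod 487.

52071 = 106·487 + 449, so 52071 ≡ 449 (mod 487).

449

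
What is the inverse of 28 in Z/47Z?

42

Run the extended Euclidean algorithm:
47 = 1*28 + 19
28 = 1*19 + 9
19 = 2*9 + 1
9 = 9*1 + 0
gcd(28, 47) = 1, so the inverse exists.
Back-substitute for 1:
1 = 1*19 − 2*9
  = −2*28 + 3*19
  = 3*47 − 5*28
So 28⁻¹ ≡ −5 ≡ 42 (mod 47).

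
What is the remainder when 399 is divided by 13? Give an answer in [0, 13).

9

399 = 30*13 + 9, so 399 ≡ 9 (mod 13).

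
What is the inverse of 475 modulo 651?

651 = 1·475 + 176
475 = 2·176 + 123
176 = 1·123 + 53
123 = 2·53 + 17
53 = 3·17 + 2
17 = 8·2 + 1
2 = 2·1 + 0
gcd(475, 651) = 1, so the inverse exists.
Bézout: 1 = −224·651 + 307·475.
So 475⁻¹ ≡ 307 (mod 651).

307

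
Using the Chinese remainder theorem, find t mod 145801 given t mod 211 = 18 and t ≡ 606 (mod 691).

69015

211⁻¹ mod 691: 211*131 ≡ 1 (mod 691), so 211⁻¹ ≡ 131.
t = 18 + 211*((606 − 18)*131 mod 691) = 18 + 211*327 = 69015.
Check: 69015 mod 211 = 18, 69015 mod 691 = 606. ✓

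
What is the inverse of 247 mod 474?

Apply the Euclidean algorithm and back-substitute:
474 = 1×247 + 227
247 = 1×227 + 20
227 = 11×20 + 7
20 = 2×7 + 6
7 = 1×6 + 1
6 = 6×1 + 0
gcd(247, 474) = 1, so the inverse exists.
Bézout: 1 = 37×474 − 71×247.
So 247⁻¹ ≡ −71 ≡ 403 (mod 474).

403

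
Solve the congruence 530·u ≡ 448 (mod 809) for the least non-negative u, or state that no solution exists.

761

gcd(530, 809) = 1, so a unique solution mod 809 exists.
530⁻¹ ≡ 780 (mod 809).
u ≡ 780·448 ≡ 761 (mod 809).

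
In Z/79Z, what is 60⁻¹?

54

Run the extended Euclidean algorithm:
79 = 1*60 + 19
60 = 3*19 + 3
19 = 6*3 + 1
3 = 3*1 + 0
gcd(60, 79) = 1, so the inverse exists.
Back-substitute for 1:
1 = 1*19 − 6*3
  = −6*60 + 19*19
  = 19*79 − 25*60
So 60⁻¹ ≡ −25 ≡ 54 (mod 79).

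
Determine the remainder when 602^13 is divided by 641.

Compute successive squares:
13 in binary is 1101, i.e. 13 = 8 + 4 + 1.
602^1 ≡ 602 (mod 641)
602^2 ≡ 602^2 = 362404 ≡ 239 (mod 641)
602^4 ≡ 239^2 = 57121 ≡ 72 (mod 641)
602^8 ≡ 72^2 = 5184 ≡ 56 (mod 641)
602^13 = 602^8 × 602^4 × 602^1 ≡ 56 × 72 × 602 (mod 641).
Accumulate the product:
56 × 72 = 4032 ≡ 186
186 × 602 = 111972 ≡ 438

438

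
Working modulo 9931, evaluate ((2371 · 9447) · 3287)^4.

5348

2371 · 9447 = 22398837 ≡ 4432 (mod 9931)
4432 · 3287 = 14567984 ≡ 9138 (mod 9931)
(9138)^4 ≡ 5348 (mod 9931)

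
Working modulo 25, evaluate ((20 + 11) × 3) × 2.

11

20 + 11 = 31 ≡ 6 (mod 25)
6 × 3 = 18
18 × 2 = 36 ≡ 11 (mod 25)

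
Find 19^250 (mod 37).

4

250 in binary is 11111010, i.e. 250 = 128 + 64 + 32 + 16 + 8 + 2.
19^1 ≡ 19 (mod 37)
19^2 ≡ 19^2 = 361 ≡ 28 (mod 37)
19^4 ≡ 28^2 = 784 ≡ 7 (mod 37)
19^8 ≡ 7^2 = 49 ≡ 12 (mod 37)
19^16 ≡ 12^2 = 144 ≡ 33 (mod 37)
19^32 ≡ 33^2 = 1089 ≡ 16 (mod 37)
19^64 ≡ 16^2 = 256 ≡ 34 (mod 37)
19^128 ≡ 34^2 = 1156 ≡ 9 (mod 37)
19^250 = 19^128 · 19^64 · 19^32 · 19^16 · 19^8 · 19^2 ≡ 9 · 34 · 16 · 33 · 12 · 28 (mod 37).
Accumulate the product:
9 · 34 = 306 ≡ 10
10 · 16 = 160 ≡ 12
12 · 33 = 396 ≡ 26
26 · 12 = 312 ≡ 16
16 · 28 = 448 ≡ 4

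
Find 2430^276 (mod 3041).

By square-and-multiply:
2430^1 ≡ 2430 (mod 3041)
2430^2 ≡ 2430^2 = 5904900 ≡ 2319 (mod 3041)
2430^4 ≡ 2319^2 = 5377761 ≡ 1273 (mod 3041)
2430^8 ≡ 1273^2 = 1620529 ≡ 2717 (mod 3041)
2430^16 ≡ 2717^2 = 7382089 ≡ 1582 (mod 3041)
2430^32 ≡ 1582^2 = 2502724 ≡ 3022 (mod 3041)
2430^64 ≡ 3022^2 = 9132484 ≡ 361 (mod 3041)
2430^128 ≡ 361^2 = 130321 ≡ 2599 (mod 3041)
2430^256 ≡ 2599^2 = 6754801 ≡ 740 (mod 3041)
2430^276 = 2430^256 * 2430^16 * 2430^4 ≡ 740 * 1582 * 1273 (mod 3041).
Accumulate the product:
740 * 1582 = 1170680 ≡ 2936
2936 * 1273 = 3737528 ≡ 139

139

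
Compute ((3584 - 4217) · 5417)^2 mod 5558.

23

3584 - 4217 = -633 ≡ 4925 (mod 5558)
4925 · 5417 = 26678725 ≡ 325 (mod 5558)
(325)^2 ≡ 23 (mod 5558)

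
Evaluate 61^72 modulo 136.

Compute successive squares:
72 in binary is 1001000, i.e. 72 = 64 + 8.
61^1 ≡ 61 (mod 136)
61^2 ≡ 61^2 = 3721 ≡ 49 (mod 136)
61^4 ≡ 49^2 = 2401 ≡ 89 (mod 136)
61^8 ≡ 89^2 = 7921 ≡ 33 (mod 136)
61^16 ≡ 33^2 = 1089 ≡ 1 (mod 136)
61^32 ≡ 1^2 = 1 (mod 136)
61^64 ≡ 1^2 = 1 (mod 136)
61^72 = 61^64 · 61^8 ≡ 1 · 33 (mod 136).
1 · 33 = 33 ≡ 33 (mod 136).

33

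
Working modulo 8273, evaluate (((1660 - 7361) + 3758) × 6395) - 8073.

1660 - 7361 = -5701 ≡ 2572 (mod 8273)
2572 + 3758 = 6330
6330 × 6395 = 40480350 ≡ 561 (mod 8273)
561 - 8073 = -7512 ≡ 761 (mod 8273)

761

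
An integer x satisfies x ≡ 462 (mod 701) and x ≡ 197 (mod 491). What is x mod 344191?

701⁻¹ mod 491: 701*325 ≡ 1 (mod 491), so 701⁻¹ ≡ 325.
x = 462 + 701*((197 − 462)*325 mod 491) = 462 + 701*291 = 204453.
Check: 204453 mod 701 = 462, 204453 mod 491 = 197. ✓

204453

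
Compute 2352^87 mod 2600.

1728

Using repeated squaring:
2352^1 ≡ 2352 (mod 2600)
2352^2 ≡ 2352^2 = 5531904 ≡ 1704 (mod 2600)
2352^4 ≡ 1704^2 = 2903616 ≡ 2016 (mod 2600)
2352^8 ≡ 2016^2 = 4064256 ≡ 456 (mod 2600)
2352^16 ≡ 456^2 = 207936 ≡ 2536 (mod 2600)
2352^32 ≡ 2536^2 = 6431296 ≡ 1496 (mod 2600)
2352^64 ≡ 1496^2 = 2238016 ≡ 2016 (mod 2600)
2352^87 = 2352^64 × 2352^16 × 2352^4 × 2352^2 × 2352^1 ≡ 2016 × 2536 × 2016 × 1704 × 2352 (mod 2600).
Accumulate the product:
2016 × 2536 = 5112576 ≡ 976
976 × 2016 = 1967616 ≡ 2016
2016 × 1704 = 3435264 ≡ 664
664 × 2352 = 1561728 ≡ 1728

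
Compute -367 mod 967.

600

-367 = -1*967 + 600, so -367 ≡ 600 (mod 967).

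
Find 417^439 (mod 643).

By square-and-multiply:
417^1 ≡ 417 (mod 643)
417^2 ≡ 417^2 = 173889 ≡ 279 (mod 643)
417^4 ≡ 279^2 = 77841 ≡ 38 (mod 643)
417^8 ≡ 38^2 = 1444 ≡ 158 (mod 643)
417^16 ≡ 158^2 = 24964 ≡ 530 (mod 643)
417^32 ≡ 530^2 = 280900 ≡ 552 (mod 643)
417^64 ≡ 552^2 = 304704 ≡ 565 (mod 643)
417^128 ≡ 565^2 = 319225 ≡ 297 (mod 643)
417^256 ≡ 297^2 = 88209 ≡ 118 (mod 643)
417^439 = 417^256 × 417^128 × 417^32 × 417^16 × 417^4 × 417^2 × 417^1 ≡ 118 × 297 × 552 × 530 × 38 × 279 × 417 (mod 643).
Accumulate the product:
118 × 297 = 35046 ≡ 324
324 × 552 = 178848 ≡ 94
94 × 530 = 49820 ≡ 309
309 × 38 = 11742 ≡ 168
168 × 279 = 46872 ≡ 576
576 × 417 = 240192 ≡ 353

353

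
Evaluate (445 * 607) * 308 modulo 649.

445 * 607 = 270115 ≡ 131 (mod 649)
131 * 308 = 40348 ≡ 110 (mod 649)

110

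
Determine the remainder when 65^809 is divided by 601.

37

Using repeated squaring:
809 in binary is 1100101001, i.e. 809 = 512 + 256 + 32 + 8 + 1.
65^1 ≡ 65 (mod 601)
65^2 ≡ 65^2 = 4225 ≡ 18 (mod 601)
65^4 ≡ 18^2 = 324 (mod 601)
65^8 ≡ 324^2 = 104976 ≡ 402 (mod 601)
65^16 ≡ 402^2 = 161604 ≡ 536 (mod 601)
65^32 ≡ 536^2 = 287296 ≡ 18 (mod 601)
65^64 ≡ 18^2 = 324 (mod 601)
65^128 ≡ 324^2 = 104976 ≡ 402 (mod 601)
65^256 ≡ 402^2 = 161604 ≡ 536 (mod 601)
65^512 ≡ 536^2 = 287296 ≡ 18 (mod 601)
65^809 = 65^512 × 65^256 × 65^32 × 65^8 × 65^1 ≡ 18 × 536 × 18 × 402 × 65 (mod 601).
Accumulate the product:
18 × 536 = 9648 ≡ 32
32 × 18 = 576
576 × 402 = 231552 ≡ 167
167 × 65 = 10855 ≡ 37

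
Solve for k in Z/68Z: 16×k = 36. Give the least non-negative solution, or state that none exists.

15

gcd(16, 68) = 4, and 4 | 36, so solutions exist.
Divide through by 4: 4×k ≡ 9 mod 17.
4⁻¹ ≡ 13 (mod 17).
k ≡ 13×9 ≡ 15 (mod 17).
The smallest non-negative solution is k = 15.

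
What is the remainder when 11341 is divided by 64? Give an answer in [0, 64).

11341 = 177×64 + 13, so 11341 ≡ 13 (mod 64).

13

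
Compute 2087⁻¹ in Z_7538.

2857

By the extended Euclidean algorithm:
7538 = 3*2087 + 1277
2087 = 1*1277 + 810
1277 = 1*810 + 467
810 = 1*467 + 343
467 = 1*343 + 124
343 = 2*124 + 95
124 = 1*95 + 29
95 = 3*29 + 8
29 = 3*8 + 5
8 = 1*5 + 3
5 = 1*3 + 2
3 = 1*2 + 1
2 = 2*1 + 0
gcd(2087, 7538) = 1, so the inverse exists.
Back-substitute for 1:
1 = 1*3 − 1*2
  = −1*5 + 2*3
  = 2*8 − 3*5
  = −3*29 + 11*8
  = 11*95 − 36*29
  = −36*124 + 47*95
  = 47*343 − 130*124
  = −130*467 + 177*343
  = 177*810 − 307*467
  = −307*1277 + 484*810
  = 484*2087 − 791*1277
  = −791*7538 + 2857*2087
So 2087⁻¹ ≡ 2857 (mod 7538).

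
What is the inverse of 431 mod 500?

Apply the Euclidean algorithm and back-substitute:
500 = 1×431 + 69
431 = 6×69 + 17
69 = 4×17 + 1
17 = 17×1 + 0
gcd(431, 500) = 1, so the inverse exists.
Bézout: 1 = 25×500 − 29×431.
So 431⁻¹ ≡ −29 ≡ 471 (mod 500).

471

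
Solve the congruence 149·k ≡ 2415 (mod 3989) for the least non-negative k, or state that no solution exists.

3443

gcd(149, 3989) = 1, so a unique solution mod 3989 exists.
149⁻¹ ≡ 1526 (mod 3989).
k ≡ 1526·2415 ≡ 3443 (mod 3989).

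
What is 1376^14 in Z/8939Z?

7429

Compute successive squares:
14 in binary is 1110, i.e. 14 = 8 + 4 + 2.
1376^1 ≡ 1376 (mod 8939)
1376^2 ≡ 1376^2 = 1893376 ≡ 7247 (mod 8939)
1376^4 ≡ 7247^2 = 52519009 ≡ 2384 (mod 8939)
1376^8 ≡ 2384^2 = 5683456 ≡ 7191 (mod 8939)
1376^14 = 1376^8 × 1376^4 × 1376^2 ≡ 7191 × 2384 × 7247 (mod 8939).
Accumulate the product:
7191 × 2384 = 17143344 ≡ 7281
7281 × 7247 = 52765407 ≡ 7429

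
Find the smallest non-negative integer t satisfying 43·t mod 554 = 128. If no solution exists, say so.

222

gcd(43, 554) = 1, so a unique solution mod 554 exists.
43⁻¹ ≡ 335 (mod 554).
t ≡ 335·128 ≡ 222 (mod 554).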